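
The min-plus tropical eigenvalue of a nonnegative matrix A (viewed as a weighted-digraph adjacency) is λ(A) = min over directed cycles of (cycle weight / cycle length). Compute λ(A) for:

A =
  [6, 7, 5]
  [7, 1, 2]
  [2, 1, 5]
λ(A) = 1

Enumerate directed cycles and compute their means (weight / length). Sample:
  cycle 0 → 0: weight = 6, length = 1, mean = 6/1 ≈ 6.000
  cycle 1 → 1: weight = 1, length = 1, mean = 1/1 ≈ 1.000
  cycle 2 → 2: weight = 5, length = 1, mean = 5/1 ≈ 5.000
  cycle 0 → 1 → 0: weight = 14, length = 2, mean = 14/2 ≈ 7.000
  cycle 0 → 2 → 0: weight = 7, length = 2, mean = 7/2 ≈ 3.500
  cycle 1 → 0 → 1: weight = 14, length = 2, mean = 14/2 ≈ 7.000
Minimum mean = 1.000, attained e.g. along the cycle 1 → 1 with weight 1 and length 1. So λ(A) = 1/1 = 1.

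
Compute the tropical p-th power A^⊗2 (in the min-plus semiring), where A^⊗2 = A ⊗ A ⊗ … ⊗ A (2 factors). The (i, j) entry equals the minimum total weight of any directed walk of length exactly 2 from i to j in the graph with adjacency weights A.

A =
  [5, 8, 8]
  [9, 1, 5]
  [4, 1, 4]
A^⊗2 =
  [10, 9, 12]
  [9, 2, 6]
  [8, 2, 6]

Each entry (A^⊗2)_ij equals the minimum over all length-2 walks i = v_0 → v_1 → … → v_2 = j of Σ_t A[v_t][v_{t+1}]. For example, for (i, j) = (0, 2) we minimise over 3 possible intermediate vertex sequences; the minimum is 12, attained along the walk 0 → 2 → 2.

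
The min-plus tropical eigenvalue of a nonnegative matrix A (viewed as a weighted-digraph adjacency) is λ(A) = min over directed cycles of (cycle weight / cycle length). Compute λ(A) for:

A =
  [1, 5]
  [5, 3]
λ(A) = 1

Enumerate directed cycles and compute their means (weight / length). Sample:
  cycle 0 → 0: weight = 1, length = 1, mean = 1/1 ≈ 1.000
  cycle 1 → 1: weight = 3, length = 1, mean = 3/1 ≈ 3.000
  cycle 0 → 1 → 0: weight = 10, length = 2, mean = 10/2 ≈ 5.000
  cycle 1 → 0 → 1: weight = 10, length = 2, mean = 10/2 ≈ 5.000
Minimum mean = 1.000, attained e.g. along the cycle 0 → 0 with weight 1 and length 1. So λ(A) = 1/1 = 1.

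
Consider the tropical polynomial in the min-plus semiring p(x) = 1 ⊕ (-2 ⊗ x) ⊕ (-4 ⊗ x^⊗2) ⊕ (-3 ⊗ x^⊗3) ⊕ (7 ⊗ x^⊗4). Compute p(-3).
p(-3) = -12

A tropical monomial a ⊗ x^⊗i evaluates to a + i · x. Evaluating each term at x = -3:
  Term 0 contributes 1 + 0 · -3 = 1
  Term 1 contributes -2 + 1 · -3 = -5
  Term 2 contributes -4 + 2 · -3 = -10
  Term 3 contributes -3 + 3 · -3 = -12
  Term 4 contributes 7 + 4 · -3 = -5
p(-3) = ⊕ of these = min[1, -5, -10, -12, -5] = -12.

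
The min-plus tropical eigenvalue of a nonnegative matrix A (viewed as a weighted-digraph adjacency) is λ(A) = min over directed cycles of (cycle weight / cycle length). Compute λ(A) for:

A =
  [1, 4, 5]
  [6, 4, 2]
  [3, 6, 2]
λ(A) = 1

Enumerate directed cycles and compute their means (weight / length). Sample:
  cycle 0 → 0: weight = 1, length = 1, mean = 1/1 ≈ 1.000
  cycle 1 → 1: weight = 4, length = 1, mean = 4/1 ≈ 4.000
  cycle 2 → 2: weight = 2, length = 1, mean = 2/1 ≈ 2.000
  cycle 0 → 1 → 0: weight = 10, length = 2, mean = 10/2 ≈ 5.000
  cycle 0 → 2 → 0: weight = 8, length = 2, mean = 8/2 ≈ 4.000
  cycle 1 → 0 → 1: weight = 10, length = 2, mean = 10/2 ≈ 5.000
Minimum mean = 1.000, attained e.g. along the cycle 0 → 0 with weight 1 and length 1. So λ(A) = 1/1 = 1.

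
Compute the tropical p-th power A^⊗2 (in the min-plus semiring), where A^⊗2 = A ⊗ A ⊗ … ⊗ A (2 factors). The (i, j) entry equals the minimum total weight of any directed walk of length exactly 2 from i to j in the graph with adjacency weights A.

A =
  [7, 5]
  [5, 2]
A^⊗2 =
  [10, 7]
  [7, 4]

Each entry (A^⊗2)_ij equals the minimum over all length-2 walks i = v_0 → v_1 → … → v_2 = j of Σ_t A[v_t][v_{t+1}]. For example, for (i, j) = (0, 1) we minimise over 2 possible intermediate vertex sequences; the minimum is 7, attained along the walk 0 → 1 → 1.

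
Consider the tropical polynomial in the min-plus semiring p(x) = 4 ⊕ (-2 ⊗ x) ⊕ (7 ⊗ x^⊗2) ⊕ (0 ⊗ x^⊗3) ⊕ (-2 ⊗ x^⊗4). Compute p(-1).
p(-1) = -6

A tropical monomial a ⊗ x^⊗i evaluates to a + i · x. Evaluating each term at x = -1:
  Term 0 contributes 4 + 0 · -1 = 4
  Term 1 contributes -2 + 1 · -1 = -3
  Term 2 contributes 7 + 2 · -1 = 5
  Term 3 contributes 0 + 3 · -1 = -3
  Term 4 contributes -2 + 4 · -1 = -6
p(-1) = ⊕ of these = min[4, -3, 5, -3, -6] = -6.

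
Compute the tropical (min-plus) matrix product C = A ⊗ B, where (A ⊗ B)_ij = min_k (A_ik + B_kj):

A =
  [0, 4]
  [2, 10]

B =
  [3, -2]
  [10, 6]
A ⊗ B =
  [3, -2]
  [5, 0]

Apply the min-plus product entry-by-entry:
  C[0][0] = min over k of (A[0][0] + B[0][0] = 0 + 3 = 3, A[0][1] + B[1][0] = 4 + 10 = 14) = 3 (attained at k = 0)
  C[0][1] = min over k of (A[0][0] + B[0][1] = 0 + -2 = -2, A[0][1] + B[1][1] = 4 + 6 = 10) = -2 (attained at k = 0)
  C[1][0] = min over k of (A[1][0] + B[0][0] = 2 + 3 = 5, A[1][1] + B[1][0] = 10 + 10 = 20) = 5 (attained at k = 0)
  C[1][1] = min over k of (A[1][0] + B[0][1] = 2 + -2 = 0, A[1][1] + B[1][1] = 10 + 6 = 16) = 0 (attained at k = 0)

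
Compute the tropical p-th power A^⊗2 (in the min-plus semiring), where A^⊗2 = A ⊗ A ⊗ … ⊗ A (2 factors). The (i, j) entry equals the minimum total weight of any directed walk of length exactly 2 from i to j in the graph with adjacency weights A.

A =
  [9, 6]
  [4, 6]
A^⊗2 =
  [10, 12]
  [10, 10]

Each entry (A^⊗2)_ij equals the minimum over all length-2 walks i = v_0 → v_1 → … → v_2 = j of Σ_t A[v_t][v_{t+1}]. For example, for (i, j) = (0, 1) we minimise over 2 possible intermediate vertex sequences; the minimum is 12, attained along the walk 0 → 1 → 1.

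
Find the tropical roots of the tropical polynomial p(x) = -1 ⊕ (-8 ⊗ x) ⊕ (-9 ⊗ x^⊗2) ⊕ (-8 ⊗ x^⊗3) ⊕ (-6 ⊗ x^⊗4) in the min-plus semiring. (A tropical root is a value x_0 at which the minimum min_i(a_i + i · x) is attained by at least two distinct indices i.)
Roots: {-2, -1, 1, 7}

Each tropical root is a break point of the lower envelope of the lines y = a_i + i · x (there are 5 lines, with slopes 0, 1, ..., 4). Only the lines that attain the minimum somewhere contribute to roots; other lines are dominated. Here the surviving (envelope) indices are i = 4, i = 3, i = 2, i = 1, i = 0.
Intersections between consecutive envelope lines give the roots: for adjacent envelope indices i < j the intersection is x = (a_i − a_j) / (j − i). Reading off the sorted break points: {-2, -1, 1, 7}.
Verification: at each break x_0, at least two indices attain the minimum of min_i(a_i + i · x_0).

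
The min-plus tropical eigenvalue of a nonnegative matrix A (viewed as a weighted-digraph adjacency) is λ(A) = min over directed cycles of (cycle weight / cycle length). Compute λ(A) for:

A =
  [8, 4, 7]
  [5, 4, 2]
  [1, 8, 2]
λ(A) = 2

Enumerate directed cycles and compute their means (weight / length). Sample:
  cycle 0 → 0: weight = 8, length = 1, mean = 8/1 ≈ 8.000
  cycle 1 → 1: weight = 4, length = 1, mean = 4/1 ≈ 4.000
  cycle 2 → 2: weight = 2, length = 1, mean = 2/1 ≈ 2.000
  cycle 0 → 1 → 0: weight = 9, length = 2, mean = 9/2 ≈ 4.500
  cycle 0 → 2 → 0: weight = 8, length = 2, mean = 8/2 ≈ 4.000
  cycle 1 → 0 → 1: weight = 9, length = 2, mean = 9/2 ≈ 4.500
Minimum mean = 2.000, attained e.g. along the cycle 2 → 2 with weight 2 and length 1. So λ(A) = 2/1 = 2.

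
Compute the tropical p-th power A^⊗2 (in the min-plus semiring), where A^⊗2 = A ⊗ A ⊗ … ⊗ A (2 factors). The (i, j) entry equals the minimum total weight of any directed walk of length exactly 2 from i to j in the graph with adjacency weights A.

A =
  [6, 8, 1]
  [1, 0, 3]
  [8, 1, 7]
A^⊗2 =
  [9, 2, 7]
  [1, 0, 2]
  [2, 1, 4]

Each entry (A^⊗2)_ij equals the minimum over all length-2 walks i = v_0 → v_1 → … → v_2 = j of Σ_t A[v_t][v_{t+1}]. For example, for (i, j) = (0, 2) we minimise over 3 possible intermediate vertex sequences; the minimum is 7, attained along the walk 0 → 0 → 2.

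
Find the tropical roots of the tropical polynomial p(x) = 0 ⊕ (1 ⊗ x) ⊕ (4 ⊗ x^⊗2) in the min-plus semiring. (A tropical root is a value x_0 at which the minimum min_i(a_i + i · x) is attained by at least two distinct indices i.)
Roots: {-3, -1}

Each tropical root is a break point of the lower envelope of the lines y = a_i + i · x (there are 3 lines, with slopes 0, 1, ..., 2). Only the lines that attain the minimum somewhere contribute to roots; other lines are dominated. Here the surviving (envelope) indices are i = 2, i = 1, i = 0.
Intersections between consecutive envelope lines give the roots: for adjacent envelope indices i < j the intersection is x = (a_i − a_j) / (j − i). Reading off the sorted break points: {-3, -1}.
Verification: at each break x_0, at least two indices attain the minimum of min_i(a_i + i · x_0).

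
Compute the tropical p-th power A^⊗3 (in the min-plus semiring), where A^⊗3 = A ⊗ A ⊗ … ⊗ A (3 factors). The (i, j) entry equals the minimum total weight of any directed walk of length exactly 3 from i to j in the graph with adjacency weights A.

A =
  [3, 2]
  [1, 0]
A^⊗3 =
  [3, 2]
  [1, 0]

Each entry (A^⊗3)_ij equals the minimum over all length-3 walks i = v_0 → v_1 → … → v_3 = j of Σ_t A[v_t][v_{t+1}]. For example, for (i, j) = (0, 1) we minimise over 4 possible intermediate vertex sequences; the minimum is 2, attained along the walk 0 → 1 → 1 → 1.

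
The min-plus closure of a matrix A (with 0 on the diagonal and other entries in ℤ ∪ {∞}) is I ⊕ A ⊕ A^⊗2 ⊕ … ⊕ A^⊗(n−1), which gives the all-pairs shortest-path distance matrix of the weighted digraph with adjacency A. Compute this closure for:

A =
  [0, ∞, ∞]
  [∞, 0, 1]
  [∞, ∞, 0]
Closure =
  [0, ∞, ∞]
  [∞, 0, 1]
  [∞, ∞, 0]

This is the Floyd-Warshall all-pairs shortest-path computation. For each intermediate vertex k = 0, 1, …, 2, update dist[i][j] ← min(dist[i][j], dist[i][k] + dist[k][j]). The final matrix gives, for each (i, j), the minimum total weight of any directed path from i to j (possibly empty when i = j).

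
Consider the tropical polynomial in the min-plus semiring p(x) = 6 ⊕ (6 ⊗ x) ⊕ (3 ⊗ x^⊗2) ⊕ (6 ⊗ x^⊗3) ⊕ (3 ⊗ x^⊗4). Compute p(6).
p(6) = 6

A tropical monomial a ⊗ x^⊗i evaluates to a + i · x. Evaluating each term at x = 6:
  Term 0 contributes 6 + 0 · 6 = 6
  Term 1 contributes 6 + 1 · 6 = 12
  Term 2 contributes 3 + 2 · 6 = 15
  Term 3 contributes 6 + 3 · 6 = 24
  Term 4 contributes 3 + 4 · 6 = 27
p(6) = ⊕ of these = min[6, 12, 15, 24, 27] = 6.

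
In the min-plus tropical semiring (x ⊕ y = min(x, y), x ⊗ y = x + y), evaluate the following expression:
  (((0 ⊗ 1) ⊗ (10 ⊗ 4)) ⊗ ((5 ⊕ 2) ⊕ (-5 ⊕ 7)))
(((0 ⊗ 1) ⊗ (10 ⊗ 4)) ⊗ ((5 ⊕ 2) ⊕ (-5 ⊕ 7))) = 10

Expand innermost to outermost. Recall ⊕ takes the minimum of its arguments and ⊗ takes their sum. Working out the expression (((0 ⊗ 1) ⊗ (10 ⊗ 4)) ⊗ ((5 ⊕ 2) ⊕ (-5 ⊕ 7))) gives 10.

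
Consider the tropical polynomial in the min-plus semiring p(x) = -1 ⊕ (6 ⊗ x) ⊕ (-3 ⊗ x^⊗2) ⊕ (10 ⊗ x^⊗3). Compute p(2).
p(2) = -1

A tropical monomial a ⊗ x^⊗i evaluates to a + i · x. Evaluating each term at x = 2:
  Term 0 contributes -1 + 0 · 2 = -1
  Term 1 contributes 6 + 1 · 2 = 8
  Term 2 contributes -3 + 2 · 2 = 1
  Term 3 contributes 10 + 3 · 2 = 16
p(2) = ⊕ of these = min[-1, 8, 1, 16] = -1.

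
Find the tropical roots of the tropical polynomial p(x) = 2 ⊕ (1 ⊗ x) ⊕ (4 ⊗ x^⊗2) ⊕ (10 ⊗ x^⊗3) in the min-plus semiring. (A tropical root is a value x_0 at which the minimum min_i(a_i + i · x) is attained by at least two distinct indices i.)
Roots: {-6, -3, 1}

Each tropical root is a break point of the lower envelope of the lines y = a_i + i · x (there are 4 lines, with slopes 0, 1, ..., 3). Only the lines that attain the minimum somewhere contribute to roots; other lines are dominated. Here the surviving (envelope) indices are i = 3, i = 2, i = 1, i = 0.
Intersections between consecutive envelope lines give the roots: for adjacent envelope indices i < j the intersection is x = (a_i − a_j) / (j − i). Reading off the sorted break points: {-6, -3, 1}.
Verification: at each break x_0, at least two indices attain the minimum of min_i(a_i + i · x_0).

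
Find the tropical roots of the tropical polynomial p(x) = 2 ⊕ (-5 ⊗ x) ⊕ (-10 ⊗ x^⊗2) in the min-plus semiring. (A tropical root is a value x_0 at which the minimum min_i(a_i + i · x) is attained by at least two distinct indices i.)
Roots: {5, 7}

Each tropical root is a break point of the lower envelope of the lines y = a_i + i · x (there are 3 lines, with slopes 0, 1, ..., 2). Only the lines that attain the minimum somewhere contribute to roots; other lines are dominated. Here the surviving (envelope) indices are i = 2, i = 1, i = 0.
Intersections between consecutive envelope lines give the roots: for adjacent envelope indices i < j the intersection is x = (a_i − a_j) / (j − i). Reading off the sorted break points: {5, 7}.
Verification: at each break x_0, at least two indices attain the minimum of min_i(a_i + i · x_0).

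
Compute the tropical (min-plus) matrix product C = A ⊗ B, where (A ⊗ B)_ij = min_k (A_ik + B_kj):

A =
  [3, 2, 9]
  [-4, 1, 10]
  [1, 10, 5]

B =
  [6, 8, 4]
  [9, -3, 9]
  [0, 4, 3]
A ⊗ B =
  [9, -1, 7]
  [2, -2, 0]
  [5, 7, 5]

Apply the min-plus product entry-by-entry:
  C[0][0] = min over k of (A[0][0] + B[0][0] = 3 + 6 = 9, A[0][1] + B[1][0] = 2 + 9 = 11, A[0][2] + B[2][0] = 9 + 0 = 9) = 9 (attained at k = 0)
  C[0][1] = min over k of (A[0][0] + B[0][1] = 3 + 8 = 11, A[0][1] + B[1][1] = 2 + -3 = -1, A[0][2] + B[2][1] = 9 + 4 = 13) = -1 (attained at k = 1)
  C[0][2] = min over k of (A[0][0] + B[0][2] = 3 + 4 = 7, A[0][1] + B[1][2] = 2 + 9 = 11, A[0][2] + B[2][2] = 9 + 3 = 12) = 7 (attained at k = 0)
  C[1][0] = min over k of (A[1][0] + B[0][0] = -4 + 6 = 2, A[1][1] + B[1][0] = 1 + 9 = 10, A[1][2] + B[2][0] = 10 + 0 = 10) = 2 (attained at k = 0)
  C[1][1] = min over k of (A[1][0] + B[0][1] = -4 + 8 = 4, A[1][1] + B[1][1] = 1 + -3 = -2, A[1][2] + B[2][1] = 10 + 4 = 14) = -2 (attained at k = 1)
  C[1][2] = min over k of (A[1][0] + B[0][2] = -4 + 4 = 0, A[1][1] + B[1][2] = 1 + 9 = 10, A[1][2] + B[2][2] = 10 + 3 = 13) = 0 (attained at k = 0)
  C[2][0] = min over k of (A[2][0] + B[0][0] = 1 + 6 = 7, A[2][1] + B[1][0] = 10 + 9 = 19, A[2][2] + B[2][0] = 5 + 0 = 5) = 5 (attained at k = 2)
  C[2][1] = min over k of (A[2][0] + B[0][1] = 1 + 8 = 9, A[2][1] + B[1][1] = 10 + -3 = 7, A[2][2] + B[2][1] = 5 + 4 = 9) = 7 (attained at k = 1)
  C[2][2] = min over k of (A[2][0] + B[0][2] = 1 + 4 = 5, A[2][1] + B[1][2] = 10 + 9 = 19, A[2][2] + B[2][2] = 5 + 3 = 8) = 5 (attained at k = 0)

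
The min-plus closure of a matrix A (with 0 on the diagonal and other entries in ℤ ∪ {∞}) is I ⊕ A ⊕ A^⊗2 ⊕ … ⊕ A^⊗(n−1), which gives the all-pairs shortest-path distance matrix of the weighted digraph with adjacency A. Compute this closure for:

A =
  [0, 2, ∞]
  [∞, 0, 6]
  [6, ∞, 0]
Closure =
  [0, 2, 8]
  [12, 0, 6]
  [6, 8, 0]

This is the Floyd-Warshall all-pairs shortest-path computation. For each intermediate vertex k = 0, 1, …, 2, update dist[i][j] ← min(dist[i][j], dist[i][k] + dist[k][j]). The final matrix gives, for each (i, j), the minimum total weight of any directed path from i to j (possibly empty when i = j).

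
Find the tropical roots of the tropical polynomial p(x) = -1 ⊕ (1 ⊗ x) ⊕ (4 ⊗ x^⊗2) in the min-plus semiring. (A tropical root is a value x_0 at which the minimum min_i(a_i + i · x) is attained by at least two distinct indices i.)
Roots: {-3, -2}

Each tropical root is a break point of the lower envelope of the lines y = a_i + i · x (there are 3 lines, with slopes 0, 1, ..., 2). Only the lines that attain the minimum somewhere contribute to roots; other lines are dominated. Here the surviving (envelope) indices are i = 2, i = 1, i = 0.
Intersections between consecutive envelope lines give the roots: for adjacent envelope indices i < j the intersection is x = (a_i − a_j) / (j − i). Reading off the sorted break points: {-3, -2}.
Verification: at each break x_0, at least two indices attain the minimum of min_i(a_i + i · x_0).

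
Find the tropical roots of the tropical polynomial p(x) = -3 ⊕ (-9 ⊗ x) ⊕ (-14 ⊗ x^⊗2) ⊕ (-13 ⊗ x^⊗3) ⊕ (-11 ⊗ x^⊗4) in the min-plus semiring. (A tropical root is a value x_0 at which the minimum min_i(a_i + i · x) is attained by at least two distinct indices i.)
Roots: {-2, -1, 5, 6}

Each tropical root is a break point of the lower envelope of the lines y = a_i + i · x (there are 5 lines, with slopes 0, 1, ..., 4). Only the lines that attain the minimum somewhere contribute to roots; other lines are dominated. Here the surviving (envelope) indices are i = 4, i = 3, i = 2, i = 1, i = 0.
Intersections between consecutive envelope lines give the roots: for adjacent envelope indices i < j the intersection is x = (a_i − a_j) / (j − i). Reading off the sorted break points: {-2, -1, 5, 6}.
Verification: at each break x_0, at least two indices attain the minimum of min_i(a_i + i · x_0).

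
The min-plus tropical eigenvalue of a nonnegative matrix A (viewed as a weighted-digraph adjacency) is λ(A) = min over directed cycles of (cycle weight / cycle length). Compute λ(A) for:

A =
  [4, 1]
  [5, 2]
λ(A) = 2

Enumerate directed cycles and compute their means (weight / length). Sample:
  cycle 0 → 0: weight = 4, length = 1, mean = 4/1 ≈ 4.000
  cycle 1 → 1: weight = 2, length = 1, mean = 2/1 ≈ 2.000
  cycle 0 → 1 → 0: weight = 6, length = 2, mean = 6/2 ≈ 3.000
  cycle 1 → 0 → 1: weight = 6, length = 2, mean = 6/2 ≈ 3.000
Minimum mean = 2.000, attained e.g. along the cycle 1 → 1 with weight 2 and length 1. So λ(A) = 2/1 = 2.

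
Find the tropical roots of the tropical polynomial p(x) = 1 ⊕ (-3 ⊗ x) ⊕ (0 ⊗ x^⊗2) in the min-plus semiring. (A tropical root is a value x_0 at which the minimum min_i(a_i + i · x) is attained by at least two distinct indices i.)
Roots: {-3, 4}

Each tropical root is a break point of the lower envelope of the lines y = a_i + i · x (there are 3 lines, with slopes 0, 1, ..., 2). Only the lines that attain the minimum somewhere contribute to roots; other lines are dominated. Here the surviving (envelope) indices are i = 2, i = 1, i = 0.
Intersections between consecutive envelope lines give the roots: for adjacent envelope indices i < j the intersection is x = (a_i − a_j) / (j − i). Reading off the sorted break points: {-3, 4}.
Verification: at each break x_0, at least two indices attain the minimum of min_i(a_i + i · x_0).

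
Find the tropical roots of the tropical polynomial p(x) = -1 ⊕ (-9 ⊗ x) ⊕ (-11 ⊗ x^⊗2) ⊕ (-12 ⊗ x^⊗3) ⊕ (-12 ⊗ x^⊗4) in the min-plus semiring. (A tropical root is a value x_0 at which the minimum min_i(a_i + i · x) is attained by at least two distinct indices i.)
Roots: {0, 1, 2, 8}

Each tropical root is a break point of the lower envelope of the lines y = a_i + i · x (there are 5 lines, with slopes 0, 1, ..., 4). Only the lines that attain the minimum somewhere contribute to roots; other lines are dominated. Here the surviving (envelope) indices are i = 4, i = 3, i = 2, i = 1, i = 0.
Intersections between consecutive envelope lines give the roots: for adjacent envelope indices i < j the intersection is x = (a_i − a_j) / (j − i). Reading off the sorted break points: {0, 1, 2, 8}.
Verification: at each break x_0, at least two indices attain the minimum of min_i(a_i + i · x_0).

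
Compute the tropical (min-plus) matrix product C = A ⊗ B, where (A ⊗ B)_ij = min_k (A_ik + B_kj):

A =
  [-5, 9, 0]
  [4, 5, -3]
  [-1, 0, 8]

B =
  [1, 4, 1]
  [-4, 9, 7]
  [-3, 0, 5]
A ⊗ B =
  [-4, -1, -4]
  [-6, -3, 2]
  [-4, 3, 0]

Apply the min-plus product entry-by-entry:
  C[0][0] = min over k of (A[0][0] + B[0][0] = -5 + 1 = -4, A[0][1] + B[1][0] = 9 + -4 = 5, A[0][2] + B[2][0] = 0 + -3 = -3) = -4 (attained at k = 0)
  C[0][1] = min over k of (A[0][0] + B[0][1] = -5 + 4 = -1, A[0][1] + B[1][1] = 9 + 9 = 18, A[0][2] + B[2][1] = 0 + 0 = 0) = -1 (attained at k = 0)
  C[0][2] = min over k of (A[0][0] + B[0][2] = -5 + 1 = -4, A[0][1] + B[1][2] = 9 + 7 = 16, A[0][2] + B[2][2] = 0 + 5 = 5) = -4 (attained at k = 0)
  C[1][0] = min over k of (A[1][0] + B[0][0] = 4 + 1 = 5, A[1][1] + B[1][0] = 5 + -4 = 1, A[1][2] + B[2][0] = -3 + -3 = -6) = -6 (attained at k = 2)
  C[1][1] = min over k of (A[1][0] + B[0][1] = 4 + 4 = 8, A[1][1] + B[1][1] = 5 + 9 = 14, A[1][2] + B[2][1] = -3 + 0 = -3) = -3 (attained at k = 2)
  C[1][2] = min over k of (A[1][0] + B[0][2] = 4 + 1 = 5, A[1][1] + B[1][2] = 5 + 7 = 12, A[1][2] + B[2][2] = -3 + 5 = 2) = 2 (attained at k = 2)
  C[2][0] = min over k of (A[2][0] + B[0][0] = -1 + 1 = 0, A[2][1] + B[1][0] = 0 + -4 = -4, A[2][2] + B[2][0] = 8 + -3 = 5) = -4 (attained at k = 1)
  C[2][1] = min over k of (A[2][0] + B[0][1] = -1 + 4 = 3, A[2][1] + B[1][1] = 0 + 9 = 9, A[2][2] + B[2][1] = 8 + 0 = 8) = 3 (attained at k = 0)
  C[2][2] = min over k of (A[2][0] + B[0][2] = -1 + 1 = 0, A[2][1] + B[1][2] = 0 + 7 = 7, A[2][2] + B[2][2] = 8 + 5 = 13) = 0 (attained at k = 0)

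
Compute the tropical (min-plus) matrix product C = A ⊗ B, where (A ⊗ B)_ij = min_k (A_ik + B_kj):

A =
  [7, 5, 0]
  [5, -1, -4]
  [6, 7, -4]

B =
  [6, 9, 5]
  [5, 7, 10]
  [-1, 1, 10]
A ⊗ B =
  [-1, 1, 10]
  [-5, -3, 6]
  [-5, -3, 6]

Apply the min-plus product entry-by-entry:
  C[0][0] = min over k of (A[0][0] + B[0][0] = 7 + 6 = 13, A[0][1] + B[1][0] = 5 + 5 = 10, A[0][2] + B[2][0] = 0 + -1 = -1) = -1 (attained at k = 2)
  C[0][1] = min over k of (A[0][0] + B[0][1] = 7 + 9 = 16, A[0][1] + B[1][1] = 5 + 7 = 12, A[0][2] + B[2][1] = 0 + 1 = 1) = 1 (attained at k = 2)
  C[0][2] = min over k of (A[0][0] + B[0][2] = 7 + 5 = 12, A[0][1] + B[1][2] = 5 + 10 = 15, A[0][2] + B[2][2] = 0 + 10 = 10) = 10 (attained at k = 2)
  C[1][0] = min over k of (A[1][0] + B[0][0] = 5 + 6 = 11, A[1][1] + B[1][0] = -1 + 5 = 4, A[1][2] + B[2][0] = -4 + -1 = -5) = -5 (attained at k = 2)
  C[1][1] = min over k of (A[1][0] + B[0][1] = 5 + 9 = 14, A[1][1] + B[1][1] = -1 + 7 = 6, A[1][2] + B[2][1] = -4 + 1 = -3) = -3 (attained at k = 2)
  C[1][2] = min over k of (A[1][0] + B[0][2] = 5 + 5 = 10, A[1][1] + B[1][2] = -1 + 10 = 9, A[1][2] + B[2][2] = -4 + 10 = 6) = 6 (attained at k = 2)
  C[2][0] = min over k of (A[2][0] + B[0][0] = 6 + 6 = 12, A[2][1] + B[1][0] = 7 + 5 = 12, A[2][2] + B[2][0] = -4 + -1 = -5) = -5 (attained at k = 2)
  C[2][1] = min over k of (A[2][0] + B[0][1] = 6 + 9 = 15, A[2][1] + B[1][1] = 7 + 7 = 14, A[2][2] + B[2][1] = -4 + 1 = -3) = -3 (attained at k = 2)
  C[2][2] = min over k of (A[2][0] + B[0][2] = 6 + 5 = 11, A[2][1] + B[1][2] = 7 + 10 = 17, A[2][2] + B[2][2] = -4 + 10 = 6) = 6 (attained at k = 2)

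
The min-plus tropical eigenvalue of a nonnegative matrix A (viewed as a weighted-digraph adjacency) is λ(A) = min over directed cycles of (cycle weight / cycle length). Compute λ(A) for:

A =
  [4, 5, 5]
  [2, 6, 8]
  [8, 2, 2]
λ(A) = 2

Enumerate directed cycles and compute their means (weight / length). Sample:
  cycle 0 → 0: weight = 4, length = 1, mean = 4/1 ≈ 4.000
  cycle 1 → 1: weight = 6, length = 1, mean = 6/1 ≈ 6.000
  cycle 2 → 2: weight = 2, length = 1, mean = 2/1 ≈ 2.000
  cycle 0 → 1 → 0: weight = 7, length = 2, mean = 7/2 ≈ 3.500
  cycle 0 → 2 → 0: weight = 13, length = 2, mean = 13/2 ≈ 6.500
  cycle 1 → 0 → 1: weight = 7, length = 2, mean = 7/2 ≈ 3.500
Minimum mean = 2.000, attained e.g. along the cycle 2 → 2 with weight 2 and length 1. So λ(A) = 2/1 = 2.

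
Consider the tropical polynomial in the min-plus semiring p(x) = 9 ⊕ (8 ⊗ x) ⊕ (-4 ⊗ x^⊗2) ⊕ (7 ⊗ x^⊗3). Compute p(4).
p(4) = 4

A tropical monomial a ⊗ x^⊗i evaluates to a + i · x. Evaluating each term at x = 4:
  Term 0 contributes 9 + 0 · 4 = 9
  Term 1 contributes 8 + 1 · 4 = 12
  Term 2 contributes -4 + 2 · 4 = 4
  Term 3 contributes 7 + 3 · 4 = 19
p(4) = ⊕ of these = min[9, 12, 4, 19] = 4.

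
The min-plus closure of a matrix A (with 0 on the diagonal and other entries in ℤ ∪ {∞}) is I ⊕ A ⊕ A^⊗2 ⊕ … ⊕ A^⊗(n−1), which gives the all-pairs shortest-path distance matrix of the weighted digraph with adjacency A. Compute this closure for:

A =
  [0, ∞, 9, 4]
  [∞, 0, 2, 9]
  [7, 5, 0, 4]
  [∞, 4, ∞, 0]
Closure =
  [0, 8, 9, 4]
  [9, 0, 2, 6]
  [7, 5, 0, 4]
  [13, 4, 6, 0]

This is the Floyd-Warshall all-pairs shortest-path computation. For each intermediate vertex k = 0, 1, …, 3, update dist[i][j] ← min(dist[i][j], dist[i][k] + dist[k][j]). The final matrix gives, for each (i, j), the minimum total weight of any directed path from i to j (possibly empty when i = j).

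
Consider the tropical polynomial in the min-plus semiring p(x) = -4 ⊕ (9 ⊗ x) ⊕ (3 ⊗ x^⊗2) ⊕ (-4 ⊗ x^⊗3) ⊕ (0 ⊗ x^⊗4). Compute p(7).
p(7) = -4

A tropical monomial a ⊗ x^⊗i evaluates to a + i · x. Evaluating each term at x = 7:
  Term 0 contributes -4 + 0 · 7 = -4
  Term 1 contributes 9 + 1 · 7 = 16
  Term 2 contributes 3 + 2 · 7 = 17
  Term 3 contributes -4 + 3 · 7 = 17
  Term 4 contributes 0 + 4 · 7 = 28
p(7) = ⊕ of these = min[-4, 16, 17, 17, 28] = -4.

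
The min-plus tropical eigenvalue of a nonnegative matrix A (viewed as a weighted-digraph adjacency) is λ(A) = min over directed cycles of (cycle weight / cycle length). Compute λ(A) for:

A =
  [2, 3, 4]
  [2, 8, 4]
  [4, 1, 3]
λ(A) = 2

Enumerate directed cycles and compute their means (weight / length). Sample:
  cycle 0 → 0: weight = 2, length = 1, mean = 2/1 ≈ 2.000
  cycle 1 → 1: weight = 8, length = 1, mean = 8/1 ≈ 8.000
  cycle 2 → 2: weight = 3, length = 1, mean = 3/1 ≈ 3.000
  cycle 0 → 1 → 0: weight = 5, length = 2, mean = 5/2 ≈ 2.500
  cycle 0 → 2 → 0: weight = 8, length = 2, mean = 8/2 ≈ 4.000
  cycle 1 → 0 → 1: weight = 5, length = 2, mean = 5/2 ≈ 2.500
Minimum mean = 2.000, attained e.g. along the cycle 0 → 0 with weight 2 and length 1. So λ(A) = 2/1 = 2.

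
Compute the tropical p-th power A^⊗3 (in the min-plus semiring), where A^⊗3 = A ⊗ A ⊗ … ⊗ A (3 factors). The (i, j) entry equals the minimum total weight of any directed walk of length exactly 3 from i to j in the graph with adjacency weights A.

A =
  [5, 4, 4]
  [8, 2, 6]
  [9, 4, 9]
A^⊗3 =
  [14, 8, 12]
  [12, 6, 10]
  [14, 8, 12]

Each entry (A^⊗3)_ij equals the minimum over all length-3 walks i = v_0 → v_1 → … → v_3 = j of Σ_t A[v_t][v_{t+1}]. For example, for (i, j) = (0, 2) we minimise over 9 possible intermediate vertex sequences; the minimum is 12, attained along the walk 0 → 1 → 1 → 2.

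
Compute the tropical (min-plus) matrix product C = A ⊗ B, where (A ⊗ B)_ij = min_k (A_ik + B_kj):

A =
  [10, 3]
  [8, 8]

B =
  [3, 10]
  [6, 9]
A ⊗ B =
  [9, 12]
  [11, 17]

Apply the min-plus product entry-by-entry:
  C[0][0] = min over k of (A[0][0] + B[0][0] = 10 + 3 = 13, A[0][1] + B[1][0] = 3 + 6 = 9) = 9 (attained at k = 1)
  C[0][1] = min over k of (A[0][0] + B[0][1] = 10 + 10 = 20, A[0][1] + B[1][1] = 3 + 9 = 12) = 12 (attained at k = 1)
  C[1][0] = min over k of (A[1][0] + B[0][0] = 8 + 3 = 11, A[1][1] + B[1][0] = 8 + 6 = 14) = 11 (attained at k = 0)
  C[1][1] = min over k of (A[1][0] + B[0][1] = 8 + 10 = 18, A[1][1] + B[1][1] = 8 + 9 = 17) = 17 (attained at k = 1)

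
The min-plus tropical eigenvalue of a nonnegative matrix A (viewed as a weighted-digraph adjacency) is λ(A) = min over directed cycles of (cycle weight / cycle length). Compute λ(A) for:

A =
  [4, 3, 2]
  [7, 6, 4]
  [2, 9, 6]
λ(A) = 2

Enumerate directed cycles and compute their means (weight / length). Sample:
  cycle 0 → 0: weight = 4, length = 1, mean = 4/1 ≈ 4.000
  cycle 1 → 1: weight = 6, length = 1, mean = 6/1 ≈ 6.000
  cycle 2 → 2: weight = 6, length = 1, mean = 6/1 ≈ 6.000
  cycle 0 → 1 → 0: weight = 10, length = 2, mean = 10/2 ≈ 5.000
  cycle 0 → 2 → 0: weight = 4, length = 2, mean = 4/2 ≈ 2.000
  cycle 1 → 0 → 1: weight = 10, length = 2, mean = 10/2 ≈ 5.000
Minimum mean = 2.000, attained e.g. along the cycle 0 → 2 → 0 with weight 4 and length 2. So λ(A) = 4/2 = 2.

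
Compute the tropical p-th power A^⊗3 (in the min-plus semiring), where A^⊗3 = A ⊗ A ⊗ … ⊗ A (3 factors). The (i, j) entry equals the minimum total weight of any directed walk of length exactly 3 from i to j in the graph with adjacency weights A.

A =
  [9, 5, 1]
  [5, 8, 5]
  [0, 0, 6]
A^⊗3 =
  [6, 6, 2]
  [6, 6, 6]
  [1, 1, 6]

Each entry (A^⊗3)_ij equals the minimum over all length-3 walks i = v_0 → v_1 → … → v_3 = j of Σ_t A[v_t][v_{t+1}]. For example, for (i, j) = (0, 2) we minimise over 9 possible intermediate vertex sequences; the minimum is 2, attained along the walk 0 → 2 → 0 → 2.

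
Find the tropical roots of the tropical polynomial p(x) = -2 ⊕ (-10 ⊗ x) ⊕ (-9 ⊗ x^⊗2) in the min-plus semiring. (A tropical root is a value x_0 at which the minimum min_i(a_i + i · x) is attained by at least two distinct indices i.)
Roots: {-1, 8}

Each tropical root is a break point of the lower envelope of the lines y = a_i + i · x (there are 3 lines, with slopes 0, 1, ..., 2). Only the lines that attain the minimum somewhere contribute to roots; other lines are dominated. Here the surviving (envelope) indices are i = 2, i = 1, i = 0.
Intersections between consecutive envelope lines give the roots: for adjacent envelope indices i < j the intersection is x = (a_i − a_j) / (j − i). Reading off the sorted break points: {-1, 8}.
Verification: at each break x_0, at least two indices attain the minimum of min_i(a_i + i · x_0).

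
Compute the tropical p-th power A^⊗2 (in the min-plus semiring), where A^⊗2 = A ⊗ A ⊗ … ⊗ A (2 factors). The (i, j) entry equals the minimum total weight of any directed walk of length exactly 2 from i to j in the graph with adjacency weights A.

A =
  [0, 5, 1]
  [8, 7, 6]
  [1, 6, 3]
A^⊗2 =
  [0, 5, 1]
  [7, 12, 9]
  [1, 6, 2]

Each entry (A^⊗2)_ij equals the minimum over all length-2 walks i = v_0 → v_1 → … → v_2 = j of Σ_t A[v_t][v_{t+1}]. For example, for (i, j) = (0, 2) we minimise over 3 possible intermediate vertex sequences; the minimum is 1, attained along the walk 0 → 0 → 2.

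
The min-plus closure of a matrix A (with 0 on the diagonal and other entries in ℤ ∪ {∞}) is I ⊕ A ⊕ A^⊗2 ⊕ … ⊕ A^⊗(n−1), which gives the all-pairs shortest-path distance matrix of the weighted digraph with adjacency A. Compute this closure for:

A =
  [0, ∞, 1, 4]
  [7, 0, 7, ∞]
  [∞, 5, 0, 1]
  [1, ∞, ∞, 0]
Closure =
  [0, 6, 1, 2]
  [7, 0, 7, 8]
  [2, 5, 0, 1]
  [1, 7, 2, 0]

This is the Floyd-Warshall all-pairs shortest-path computation. For each intermediate vertex k = 0, 1, …, 3, update dist[i][j] ← min(dist[i][j], dist[i][k] + dist[k][j]). The final matrix gives, for each (i, j), the minimum total weight of any directed path from i to j (possibly empty when i = j).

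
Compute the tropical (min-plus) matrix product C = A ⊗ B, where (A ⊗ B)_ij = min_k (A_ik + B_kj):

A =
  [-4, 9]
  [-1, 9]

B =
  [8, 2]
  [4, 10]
A ⊗ B =
  [4, -2]
  [7, 1]

Apply the min-plus product entry-by-entry:
  C[0][0] = min over k of (A[0][0] + B[0][0] = -4 + 8 = 4, A[0][1] + B[1][0] = 9 + 4 = 13) = 4 (attained at k = 0)
  C[0][1] = min over k of (A[0][0] + B[0][1] = -4 + 2 = -2, A[0][1] + B[1][1] = 9 + 10 = 19) = -2 (attained at k = 0)
  C[1][0] = min over k of (A[1][0] + B[0][0] = -1 + 8 = 7, A[1][1] + B[1][0] = 9 + 4 = 13) = 7 (attained at k = 0)
  C[1][1] = min over k of (A[1][0] + B[0][1] = -1 + 2 = 1, A[1][1] + B[1][1] = 9 + 10 = 19) = 1 (attained at k = 0)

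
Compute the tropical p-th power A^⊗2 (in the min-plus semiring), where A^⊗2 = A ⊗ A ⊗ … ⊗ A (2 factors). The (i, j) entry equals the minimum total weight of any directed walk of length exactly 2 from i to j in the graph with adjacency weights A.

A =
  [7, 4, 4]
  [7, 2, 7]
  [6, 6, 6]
A^⊗2 =
  [10, 6, 10]
  [9, 4, 9]
  [12, 8, 10]

Each entry (A^⊗2)_ij equals the minimum over all length-2 walks i = v_0 → v_1 → … → v_2 = j of Σ_t A[v_t][v_{t+1}]. For example, for (i, j) = (0, 2) we minimise over 3 possible intermediate vertex sequences; the minimum is 10, attained along the walk 0 → 2 → 2.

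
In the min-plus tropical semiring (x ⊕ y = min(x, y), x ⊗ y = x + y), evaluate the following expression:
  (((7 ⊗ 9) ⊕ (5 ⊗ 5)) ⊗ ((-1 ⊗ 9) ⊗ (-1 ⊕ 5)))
(((7 ⊗ 9) ⊕ (5 ⊗ 5)) ⊗ ((-1 ⊗ 9) ⊗ (-1 ⊕ 5))) = 17

Expand innermost to outermost. Recall ⊕ takes the minimum of its arguments and ⊗ takes their sum. Working out the expression (((7 ⊗ 9) ⊕ (5 ⊗ 5)) ⊗ ((-1 ⊗ 9) ⊗ (-1 ⊕ 5))) gives 17.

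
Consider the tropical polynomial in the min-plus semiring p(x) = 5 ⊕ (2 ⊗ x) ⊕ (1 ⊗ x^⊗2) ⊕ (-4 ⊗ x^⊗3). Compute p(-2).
p(-2) = -10

A tropical monomial a ⊗ x^⊗i evaluates to a + i · x. Evaluating each term at x = -2:
  Term 0 contributes 5 + 0 · -2 = 5
  Term 1 contributes 2 + 1 · -2 = 0
  Term 2 contributes 1 + 2 · -2 = -3
  Term 3 contributes -4 + 3 · -2 = -10
p(-2) = ⊕ of these = min[5, 0, -3, -10] = -10.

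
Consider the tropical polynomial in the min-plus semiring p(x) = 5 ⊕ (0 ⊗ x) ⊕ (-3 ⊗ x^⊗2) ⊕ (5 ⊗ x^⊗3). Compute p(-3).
p(-3) = -9

A tropical monomial a ⊗ x^⊗i evaluates to a + i · x. Evaluating each term at x = -3:
  Term 0 contributes 5 + 0 · -3 = 5
  Term 1 contributes 0 + 1 · -3 = -3
  Term 2 contributes -3 + 2 · -3 = -9
  Term 3 contributes 5 + 3 · -3 = -4
p(-3) = ⊕ of these = min[5, -3, -9, -4] = -9.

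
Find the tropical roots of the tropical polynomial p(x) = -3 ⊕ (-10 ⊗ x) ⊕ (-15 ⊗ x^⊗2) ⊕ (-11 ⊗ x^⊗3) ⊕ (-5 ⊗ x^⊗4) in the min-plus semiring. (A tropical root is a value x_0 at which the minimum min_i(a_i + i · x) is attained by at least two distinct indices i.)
Roots: {-6, -4, 5, 7}

Each tropical root is a break point of the lower envelope of the lines y = a_i + i · x (there are 5 lines, with slopes 0, 1, ..., 4). Only the lines that attain the minimum somewhere contribute to roots; other lines are dominated. Here the surviving (envelope) indices are i = 4, i = 3, i = 2, i = 1, i = 0.
Intersections between consecutive envelope lines give the roots: for adjacent envelope indices i < j the intersection is x = (a_i − a_j) / (j − i). Reading off the sorted break points: {-6, -4, 5, 7}.
Verification: at each break x_0, at least two indices attain the minimum of min_i(a_i + i · x_0).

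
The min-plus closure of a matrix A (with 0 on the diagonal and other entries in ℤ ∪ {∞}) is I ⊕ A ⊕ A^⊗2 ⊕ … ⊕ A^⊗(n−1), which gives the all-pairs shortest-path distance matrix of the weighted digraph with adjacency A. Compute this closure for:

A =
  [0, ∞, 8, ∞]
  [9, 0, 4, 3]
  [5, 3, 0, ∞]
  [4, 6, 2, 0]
Closure =
  [0, 11, 8, 14]
  [7, 0, 4, 3]
  [5, 3, 0, 6]
  [4, 5, 2, 0]

This is the Floyd-Warshall all-pairs shortest-path computation. For each intermediate vertex k = 0, 1, …, 3, update dist[i][j] ← min(dist[i][j], dist[i][k] + dist[k][j]). The final matrix gives, for each (i, j), the minimum total weight of any directed path from i to j (possibly empty when i = j).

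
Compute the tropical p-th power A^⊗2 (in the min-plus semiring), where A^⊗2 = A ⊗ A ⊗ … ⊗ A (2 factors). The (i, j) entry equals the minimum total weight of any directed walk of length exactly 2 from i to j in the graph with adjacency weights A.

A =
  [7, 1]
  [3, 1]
A^⊗2 =
  [4, 2]
  [4, 2]

Each entry (A^⊗2)_ij equals the minimum over all length-2 walks i = v_0 → v_1 → … → v_2 = j of Σ_t A[v_t][v_{t+1}]. For example, for (i, j) = (0, 1) we minimise over 2 possible intermediate vertex sequences; the minimum is 2, attained along the walk 0 → 1 → 1.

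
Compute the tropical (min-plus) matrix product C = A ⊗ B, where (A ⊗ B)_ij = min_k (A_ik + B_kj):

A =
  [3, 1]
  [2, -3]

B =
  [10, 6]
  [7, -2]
A ⊗ B =
  [8, -1]
  [4, -5]

Apply the min-plus product entry-by-entry:
  C[0][0] = min over k of (A[0][0] + B[0][0] = 3 + 10 = 13, A[0][1] + B[1][0] = 1 + 7 = 8) = 8 (attained at k = 1)
  C[0][1] = min over k of (A[0][0] + B[0][1] = 3 + 6 = 9, A[0][1] + B[1][1] = 1 + -2 = -1) = -1 (attained at k = 1)
  C[1][0] = min over k of (A[1][0] + B[0][0] = 2 + 10 = 12, A[1][1] + B[1][0] = -3 + 7 = 4) = 4 (attained at k = 1)
  C[1][1] = min over k of (A[1][0] + B[0][1] = 2 + 6 = 8, A[1][1] + B[1][1] = -3 + -2 = -5) = -5 (attained at k = 1)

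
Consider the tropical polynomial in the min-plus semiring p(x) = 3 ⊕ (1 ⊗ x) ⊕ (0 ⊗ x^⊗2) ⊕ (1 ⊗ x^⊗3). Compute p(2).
p(2) = 3

A tropical monomial a ⊗ x^⊗i evaluates to a + i · x. Evaluating each term at x = 2:
  Term 0 contributes 3 + 0 · 2 = 3
  Term 1 contributes 1 + 1 · 2 = 3
  Term 2 contributes 0 + 2 · 2 = 4
  Term 3 contributes 1 + 3 · 2 = 7
p(2) = ⊕ of these = min[3, 3, 4, 7] = 3.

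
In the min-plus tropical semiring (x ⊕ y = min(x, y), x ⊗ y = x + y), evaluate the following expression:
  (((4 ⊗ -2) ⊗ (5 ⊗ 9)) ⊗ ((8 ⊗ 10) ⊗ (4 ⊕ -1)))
(((4 ⊗ -2) ⊗ (5 ⊗ 9)) ⊗ ((8 ⊗ 10) ⊗ (4 ⊕ -1))) = 33

Expand innermost to outermost. Recall ⊕ takes the minimum of its arguments and ⊗ takes their sum. Working out the expression (((4 ⊗ -2) ⊗ (5 ⊗ 9)) ⊗ ((8 ⊗ 10) ⊗ (4 ⊕ -1))) gives 33.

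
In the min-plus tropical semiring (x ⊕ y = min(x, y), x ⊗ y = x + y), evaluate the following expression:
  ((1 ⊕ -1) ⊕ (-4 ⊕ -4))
((1 ⊕ -1) ⊕ (-4 ⊕ -4)) = -4

Expand innermost to outermost. Recall ⊕ takes the minimum of its arguments and ⊗ takes their sum. Working out the expression ((1 ⊕ -1) ⊕ (-4 ⊕ -4)) gives -4.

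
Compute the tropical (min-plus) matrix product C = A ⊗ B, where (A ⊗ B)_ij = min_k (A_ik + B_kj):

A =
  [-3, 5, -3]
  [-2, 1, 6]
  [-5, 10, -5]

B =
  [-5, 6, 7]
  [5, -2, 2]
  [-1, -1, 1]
A ⊗ B =
  [-8, -4, -2]
  [-7, -1, 3]
  [-10, -6, -4]

Apply the min-plus product entry-by-entry:
  C[0][0] = min over k of (A[0][0] + B[0][0] = -3 + -5 = -8, A[0][1] + B[1][0] = 5 + 5 = 10, A[0][2] + B[2][0] = -3 + -1 = -4) = -8 (attained at k = 0)
  C[0][1] = min over k of (A[0][0] + B[0][1] = -3 + 6 = 3, A[0][1] + B[1][1] = 5 + -2 = 3, A[0][2] + B[2][1] = -3 + -1 = -4) = -4 (attained at k = 2)
  C[0][2] = min over k of (A[0][0] + B[0][2] = -3 + 7 = 4, A[0][1] + B[1][2] = 5 + 2 = 7, A[0][2] + B[2][2] = -3 + 1 = -2) = -2 (attained at k = 2)
  C[1][0] = min over k of (A[1][0] + B[0][0] = -2 + -5 = -7, A[1][1] + B[1][0] = 1 + 5 = 6, A[1][2] + B[2][0] = 6 + -1 = 5) = -7 (attained at k = 0)
  C[1][1] = min over k of (A[1][0] + B[0][1] = -2 + 6 = 4, A[1][1] + B[1][1] = 1 + -2 = -1, A[1][2] + B[2][1] = 6 + -1 = 5) = -1 (attained at k = 1)
  C[1][2] = min over k of (A[1][0] + B[0][2] = -2 + 7 = 5, A[1][1] + B[1][2] = 1 + 2 = 3, A[1][2] + B[2][2] = 6 + 1 = 7) = 3 (attained at k = 1)
  C[2][0] = min over k of (A[2][0] + B[0][0] = -5 + -5 = -10, A[2][1] + B[1][0] = 10 + 5 = 15, A[2][2] + B[2][0] = -5 + -1 = -6) = -10 (attained at k = 0)
  C[2][1] = min over k of (A[2][0] + B[0][1] = -5 + 6 = 1, A[2][1] + B[1][1] = 10 + -2 = 8, A[2][2] + B[2][1] = -5 + -1 = -6) = -6 (attained at k = 2)
  C[2][2] = min over k of (A[2][0] + B[0][2] = -5 + 7 = 2, A[2][1] + B[1][2] = 10 + 2 = 12, A[2][2] + B[2][2] = -5 + 1 = -4) = -4 (attained at k = 2)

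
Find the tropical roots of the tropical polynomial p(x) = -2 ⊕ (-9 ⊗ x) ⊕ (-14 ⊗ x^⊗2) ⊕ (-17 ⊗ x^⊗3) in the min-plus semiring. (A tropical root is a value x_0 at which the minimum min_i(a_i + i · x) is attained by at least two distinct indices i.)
Roots: {3, 5, 7}

Each tropical root is a break point of the lower envelope of the lines y = a_i + i · x (there are 4 lines, with slopes 0, 1, ..., 3). Only the lines that attain the minimum somewhere contribute to roots; other lines are dominated. Here the surviving (envelope) indices are i = 3, i = 2, i = 1, i = 0.
Intersections between consecutive envelope lines give the roots: for adjacent envelope indices i < j the intersection is x = (a_i − a_j) / (j − i). Reading off the sorted break points: {3, 5, 7}.
Verification: at each break x_0, at least two indices attain the minimum of min_i(a_i + i · x_0).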